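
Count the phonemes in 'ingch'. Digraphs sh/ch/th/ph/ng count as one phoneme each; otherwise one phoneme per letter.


Parsing 'ingch' greedily, digraphs first:
  'i' -> vowel phoneme (phonemes so far: 1)
  'ng' -> digraph (1 consonant phoneme) (phonemes so far: 2)
  'ch' -> digraph (1 consonant phoneme) (phonemes so far: 3)
Total phonemes: 3

3


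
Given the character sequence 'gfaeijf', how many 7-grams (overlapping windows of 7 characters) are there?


String 'gfaeijf' has length L = 7.
Number of overlapping n-grams = L - n + 1
Substituting: 7 - 7 + 1 = 1

1


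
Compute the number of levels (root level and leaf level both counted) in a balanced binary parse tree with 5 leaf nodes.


In a balanced binary tree with n leaves the deepest leaf is ceil(log2(n)) edges below the root,
so counting node levels inclusive of root and leaves gives ceil(log2(n)) + 1 levels.
log2(5) = 2.3219
ceil(2.3219) = 3
levels = 3 + 1 = 4

4


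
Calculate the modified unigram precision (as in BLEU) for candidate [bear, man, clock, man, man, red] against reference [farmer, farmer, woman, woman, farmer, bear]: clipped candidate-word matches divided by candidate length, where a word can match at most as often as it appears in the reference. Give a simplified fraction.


Reference word counts: {'bear': 1, 'farmer': 3, 'woman': 2}
Checking each candidate word (with clipping):
  'bear' -> in reference (ref count 1, used 1/1) -> match (matches: 1)
  'man' -> not in reference -> no match (matches: 1)
  'clock' -> not in reference -> no match (matches: 1)
  'man' -> not in reference -> no match (matches: 1)
  'man' -> not in reference -> no match (matches: 1)
  'red' -> not in reference -> no match (matches: 1)
Clipped matches: 1, Candidate length: 6
Precision = 1/6

1/6


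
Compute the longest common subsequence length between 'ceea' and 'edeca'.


DP table for LCS of 'ceea' and 'edeca':
       e  d  e  c  a
    0  0  0  0  0  0
  c 0  0  0  0  1  1
  e 0  1  1  1  1  1
  e 0  1  1  2  2  2
  a 0  1  1  2  2  3
LCS: 'eea'
LCS length = 3

3


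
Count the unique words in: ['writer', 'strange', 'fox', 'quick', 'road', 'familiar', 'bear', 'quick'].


Listing all tokens and tracking unique types:
  Token 1: 'writer' -> NEW (unique so far: 1)
  Token 2: 'strange' -> NEW (unique so far: 2)
  Token 3: 'fox' -> NEW (unique so far: 3)
  Token 4: 'quick' -> NEW (unique so far: 4)
  Token 5: 'road' -> NEW (unique so far: 5)
  Token 6: 'familiar' -> NEW (unique so far: 6)
  Token 7: 'bear' -> NEW (unique so far: 7)
  Token 8: 'quick' -> duplicate (unique so far: 7)
Unique types: ('bear', 'familiar', 'fox', 'quick', 'road', 'strange', 'writer')
Vocabulary size: 7

7


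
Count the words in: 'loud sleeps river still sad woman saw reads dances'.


Counting words by splitting on spaces:
  Word 1: 'loud'
  Word 2: 'sleeps'
  Word 3: 'river'
  Word 4: 'still'
  Word 5: 'sad'
  Word 6: 'woman'
  Word 7: 'saw'
  Word 8: 'reads'
  Word 9: 'dances'
Total words: 9

9


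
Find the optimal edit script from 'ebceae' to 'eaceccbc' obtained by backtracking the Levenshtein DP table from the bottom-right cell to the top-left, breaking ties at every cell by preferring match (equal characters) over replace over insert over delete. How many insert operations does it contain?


Edit distance = 5. Backtracking from cell (6, 8) with preference match > replace > insert > delete,
then listing the resulting alignment 'ebceae' -> 'eaceccbc' left to right:
  Step 1: keep 'e'
  Step 2: replace b->a
  Step 3: keep 'c'
  Step 4: keep 'e'
  Step 5: insert 'c' [insertion #1]
  Step 6: insert 'c' [insertion #2]
  Step 7: replace a->b
  Step 8: replace e->c
Total insertions: 2

2


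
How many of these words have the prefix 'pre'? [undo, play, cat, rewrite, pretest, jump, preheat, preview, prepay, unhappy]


Checking each word for prefix 'pre':
  'undo' -> no (count: 0)
  'play' -> no (count: 0)
  'cat' -> no (count: 0)
  'rewrite' -> no (count: 0)
  'pretest' -> YES, starts with 'pre' (count: 1)
  'jump' -> no (count: 1)
  'preheat' -> YES, starts with 'pre' (count: 2)
  'preview' -> YES, starts with 'pre' (count: 3)
  'prepay' -> YES, starts with 'pre' (count: 4)
  'unhappy' -> no (count: 4)
Total with prefix 'pre': 4

4


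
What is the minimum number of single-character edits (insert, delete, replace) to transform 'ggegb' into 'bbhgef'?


Building DP table for s1='ggegb' (len 5) and s2='bbhgef' (len 6):
       b  b  h  g  e  f
    0  1  2  3  4  5  6
  g 1  1  2  3  3  4  5
  g 2  2  2  3  3  4  5
  e 3  3  3  3  4  3  4
  g 4  4  4  4  3  4  4
  b 5  4  4  5  4  4  5
Edit distance = dp[5][6] = 5

5


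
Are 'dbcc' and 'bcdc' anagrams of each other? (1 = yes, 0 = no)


Sort characters of 'dbcc': 'bccd'
Sort characters of 'bcdc': 'bccd'
Sorted forms match -> they ARE anagrams
Result: 1

1


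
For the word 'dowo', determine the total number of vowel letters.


Scanning each character of 'dowo':
  Position 1: 'd' -> consonant (running count: 0)
  Position 2: 'o' -> vowel (running count: 1)
  Position 3: 'w' -> consonant (running count: 1)
  Position 4: 'o' -> vowel (running count: 2)
Total vowels: 2

2


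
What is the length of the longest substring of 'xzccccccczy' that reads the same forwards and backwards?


Scanning 'xzccccccczy' for palindromic substrings.
Substring at positions 1-9: 'zcccccccz'.
Check: reverse('zcccccccz') = 'zcccccccz' -> palindrome confirmed.
Neighbouring characters ('x' / 'y') break symmetry, so it cannot extend further.
No longer palindromic substring exists; longest length = 9

9


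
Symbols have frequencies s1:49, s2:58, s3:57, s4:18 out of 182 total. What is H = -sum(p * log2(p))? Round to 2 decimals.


Computing entropy H = -sum(p_i * log2(p_i)):
  s1: p = 49/182 = 0.2692, -p*log2(p) = 0.5097
  s2: p = 58/182 = 0.3187, -p*log2(p) = 0.5258
  s3: p = 57/182 = 0.3132, -p*log2(p) = 0.5246
  s4: p = 18/182 = 0.0989, -p*log2(p) = 0.3301
H = sum of terms = 1.8902
Rounded to 2 decimals: 1.89

1.89


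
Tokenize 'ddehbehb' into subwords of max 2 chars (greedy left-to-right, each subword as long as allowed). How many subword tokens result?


'ddehbehb' has 8 characters.
Chunking with max size 2:
  Chunk 1: 'dd' (positions 0-1)
  Chunk 2: 'eh' (positions 2-3)
  Chunk 3: 'be' (positions 4-5)
  Chunk 4: 'hb' (positions 6-7)
Total chunks: ceil(8 / 2) = 4

4


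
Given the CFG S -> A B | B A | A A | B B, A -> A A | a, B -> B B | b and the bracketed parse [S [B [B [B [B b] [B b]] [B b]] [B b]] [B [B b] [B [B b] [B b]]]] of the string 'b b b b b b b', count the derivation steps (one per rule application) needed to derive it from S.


Every bracketed nonterminal node [X ...] in the tree is produced by exactly one rule application.
Reading the tree off as a leftmost derivation:
  Step 1: S  =>  B B   (applied S -> B B)
  Step 2: B B  =>  B B B   (applied B -> B B)
  Step 3: B B B  =>  B B B B   (applied B -> B B)
  Step 4: B B B B  =>  B B B B B   (applied B -> B B)
  Step 5: B B B B B  =>  b B B B B   (applied B -> b)
  Step 6: b B B B B  =>  b b B B B   (applied B -> b)
  Step 7: b b B B B  =>  b b b B B   (applied B -> b)
  Step 8: b b b B B  =>  b b b b B   (applied B -> b)
  Step 9: b b b b B  =>  b b b b B B   (applied B -> B B)
  Step 10: b b b b B B  =>  b b b b b B   (applied B -> b)
  Step 11: b b b b b B  =>  b b b b b B B   (applied B -> B B)
  Step 12: b b b b b B B  =>  b b b b b b B   (applied B -> b)
  Step 13: b b b b b b B  =>  b b b b b b b   (applied B -> b)
Final yield: b b b b b b b
Total rewrite steps: 13

13


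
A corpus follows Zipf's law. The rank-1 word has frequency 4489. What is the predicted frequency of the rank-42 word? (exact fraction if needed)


Zipf's law: freq(rank) = f1 / rank
f1 = 4489, rank = 42
freq = 4489 / 42
GCD(4489, 42) = 1
Simplified: 4489/42

4489/42


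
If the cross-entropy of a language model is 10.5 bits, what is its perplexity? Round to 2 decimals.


Perplexity formula: PP = 2^H
H = 10.5
PP = 2^10.5
Decompose: 2^10.5 = 2^10 * 2^0.5 = 2^10 * sqrt(2)
2^10 = 1024, sqrt(2) ~ 1.4142136
PP ~ 1024 * 1.4142136 = 1448.1547264
Rounded to 2 decimals: 1448.15

1448.15


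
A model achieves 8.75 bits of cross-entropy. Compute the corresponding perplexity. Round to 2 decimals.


Perplexity formula: PP = 2^H
H = 8.75
PP = 2^8.75
Decompose: 2^8.75 = 2^8 * 2^0.75
2^8 = 256, 2^0.75 ~ 1.6817928
PP ~ 256 * 1.6817928 = 430.5389568
Rounded to 2 decimals: 430.54

430.54


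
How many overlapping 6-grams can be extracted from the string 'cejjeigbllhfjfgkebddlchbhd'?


String 'cejjeigbllhfjfgkebddlchbhd' has length L = 26.
Number of overlapping n-grams = L - n + 1
Substituting: 26 - 6 + 1 = 21

21


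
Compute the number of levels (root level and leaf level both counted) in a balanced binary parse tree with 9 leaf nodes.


In a balanced binary tree with n leaves the deepest leaf is ceil(log2(n)) edges below the root,
so counting node levels inclusive of root and leaves gives ceil(log2(n)) + 1 levels.
log2(9) = 3.1699
ceil(3.1699) = 4
levels = 4 + 1 = 5

5


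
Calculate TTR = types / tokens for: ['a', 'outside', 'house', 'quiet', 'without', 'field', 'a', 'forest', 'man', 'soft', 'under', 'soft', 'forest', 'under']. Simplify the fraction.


Tokens: 14
Unique types: ('a', 'field', 'forest', 'house', 'man', 'outside', 'quiet', 'soft', 'under', 'without') = 10
TTR = 10/14
Simplify: divide both by 2 -> 5/7
TTR = 5/7

5/7


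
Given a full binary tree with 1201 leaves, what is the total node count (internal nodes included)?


Leaf nodes (terminals): 1201
Internal nodes = n - 1 = 1201 - 1 = 1200
Total = leaves + internal = 1201 + 1200 = 2401

2401


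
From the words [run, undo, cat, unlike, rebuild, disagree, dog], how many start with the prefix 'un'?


Checking each word for prefix 'un':
  'run' -> no (count: 0)
  'undo' -> YES, starts with 'un' (count: 1)
  'cat' -> no (count: 1)
  'unlike' -> YES, starts with 'un' (count: 2)
  'rebuild' -> no (count: 2)
  'disagree' -> no (count: 2)
  'dog' -> no (count: 2)
Total with prefix 'un': 2

2


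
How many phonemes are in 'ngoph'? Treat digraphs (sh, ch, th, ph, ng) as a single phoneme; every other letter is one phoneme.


Parsing 'ngoph' greedily, digraphs first:
  'ng' -> digraph (1 consonant phoneme) (phonemes so far: 1)
  'o' -> vowel phoneme (phonemes so far: 2)
  'ph' -> digraph (1 consonant phoneme) (phonemes so far: 3)
Total phonemes: 3

3


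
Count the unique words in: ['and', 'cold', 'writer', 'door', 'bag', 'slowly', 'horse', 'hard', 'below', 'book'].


Listing all tokens and tracking unique types:
  Token 1: 'and' -> NEW (unique so far: 1)
  Token 2: 'cold' -> NEW (unique so far: 2)
  Token 3: 'writer' -> NEW (unique so far: 3)
  Token 4: 'door' -> NEW (unique so far: 4)
  Token 5: 'bag' -> NEW (unique so far: 5)
  Token 6: 'slowly' -> NEW (unique so far: 6)
  Token 7: 'horse' -> NEW (unique so far: 7)
  Token 8: 'hard' -> NEW (unique so far: 8)
  Token 9: 'below' -> NEW (unique so far: 9)
  Token 10: 'book' -> NEW (unique so far: 10)
Unique types: ('and', 'bag', 'below', 'book', 'cold', 'door', 'hard', 'horse', 'slowly', 'writer')
Vocabulary size: 10

10


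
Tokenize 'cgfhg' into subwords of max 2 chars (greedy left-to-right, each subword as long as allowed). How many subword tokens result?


'cgfhg' has 5 characters.
Chunking with max size 2:
  Chunk 1: 'cg' (positions 0-1)
  Chunk 2: 'fh' (positions 2-3)
  Chunk 3: 'g' (positions 4-4)
Total chunks: ceil(5 / 2) = 3

3


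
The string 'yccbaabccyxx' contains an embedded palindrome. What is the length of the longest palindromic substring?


Scanning 'yccbaabccyxx' for palindromic substrings.
Substring at positions 0-9: 'yccbaabccy'.
Check: reverse('yccbaabccy') = 'yccbaabccy' -> palindrome confirmed.
Neighbouring characters ('-' / 'x') break symmetry, so it cannot extend further.
No longer palindromic substring exists; longest length = 10

10


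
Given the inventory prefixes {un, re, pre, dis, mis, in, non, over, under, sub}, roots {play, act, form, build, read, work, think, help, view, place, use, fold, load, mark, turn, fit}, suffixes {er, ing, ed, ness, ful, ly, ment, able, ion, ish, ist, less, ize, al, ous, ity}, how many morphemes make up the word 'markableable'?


Segmenting 'markableable' against the inventory:
  'mark' -> root (morpheme 1)
  'able' -> suffix (morpheme 2)
  'able' -> suffix (morpheme 3)
Total morphemes: 3

3


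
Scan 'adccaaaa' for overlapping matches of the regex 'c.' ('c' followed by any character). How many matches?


Pattern: c. means 'c' followed by any character.
Scanning 'adccaaaa' position-by-position:
  Pos 0: window 'ad' -> no
  Pos 1: window 'dc' -> no
  Pos 2: window 'cc' -> MATCH
  Pos 3: window 'ca' -> MATCH
  Pos 4: window 'aa' -> no
  Pos 5: window 'aa' -> no
  Pos 6: window 'aa' -> no
  Pos 7: window 'a' -> no
Total matches: 2

2


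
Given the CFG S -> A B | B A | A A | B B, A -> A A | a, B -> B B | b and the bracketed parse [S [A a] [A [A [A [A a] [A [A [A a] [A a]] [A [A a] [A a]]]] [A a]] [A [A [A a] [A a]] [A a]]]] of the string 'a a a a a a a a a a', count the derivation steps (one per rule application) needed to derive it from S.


Every bracketed nonterminal node [X ...] in the tree is produced by exactly one rule application.
Reading the tree off as a leftmost derivation:
  Step 1: S  =>  A A   (applied S -> A A)
  Step 2: A A  =>  a A   (applied A -> a)
  Step 3: a A  =>  a A A   (applied A -> A A)
  Step 4: a A A  =>  a A A A   (applied A -> A A)
  Step 5: a A A A  =>  a A A A A   (applied A -> A A)
  Step 6: a A A A A  =>  a a A A A   (applied A -> a)
  Step 7: a a A A A  =>  a a A A A A   (applied A -> A A)
  Step 8: a a A A A A  =>  a a A A A A A   (applied A -> A A)
  Step 9: a a A A A A A  =>  a a a A A A A   (applied A -> a)
  Step 10: a a a A A A A  =>  a a a a A A A   (applied A -> a)
  Step 11: a a a a A A A  =>  a a a a A A A A   (applied A -> A A)
  Step 12: a a a a A A A A  =>  a a a a a A A A   (applied A -> a)
  Step 13: a a a a a A A A  =>  a a a a a a A A   (applied A -> a)
  Step 14: a a a a a a A A  =>  a a a a a a a A   (applied A -> a)
  Step 15: a a a a a a a A  =>  a a a a a a a A A   (applied A -> A A)
  Step 16: a a a a a a a A A  =>  a a a a a a a A A A   (applied A -> A A)
  Step 17: a a a a a a a A A A  =>  a a a a a a a a A A   (applied A -> a)
  Step 18: a a a a a a a a A A  =>  a a a a a a a a a A   (applied A -> a)
  Step 19: a a a a a a a a a A  =>  a a a a a a a a a a   (applied A -> a)
Final yield: a a a a a a a a a a
Total rewrite steps: 19

19


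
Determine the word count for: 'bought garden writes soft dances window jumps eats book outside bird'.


Counting words by splitting on spaces:
  Word 1: 'bought'
  Word 2: 'garden'
  Word 3: 'writes'
  Word 4: 'soft'
  Word 5: 'dances'
  Word 6: 'window'
  Word 7: 'jumps'
  Word 8: 'eats'
  Word 9: 'book'
  Word 10: 'outside'
  Word 11: 'bird'
Total words: 11

11


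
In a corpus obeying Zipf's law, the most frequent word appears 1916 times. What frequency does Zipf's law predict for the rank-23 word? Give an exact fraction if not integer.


Zipf's law: freq(rank) = f1 / rank
f1 = 1916, rank = 23
freq = 1916 / 23
GCD(1916, 23) = 1
Simplified: 1916/23

1916/23


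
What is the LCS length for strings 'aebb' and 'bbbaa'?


DP table for LCS of 'aebb' and 'bbbaa':
       b  b  b  a  a
    0  0  0  0  0  0
  a 0  0  0  0  1  1
  e 0  0  0  0  1  1
  b 0  1  1  1  1  1
  b 0  1  2  2  2  2
LCS: 'bb'
LCS length = 2

2


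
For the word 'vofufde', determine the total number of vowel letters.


Scanning each character of 'vofufde':
  Position 1: 'v' -> consonant (running count: 0)
  Position 2: 'o' -> vowel (running count: 1)
  Position 3: 'f' -> consonant (running count: 1)
  Position 4: 'u' -> vowel (running count: 2)
  Position 5: 'f' -> consonant (running count: 2)
  Position 6: 'd' -> consonant (running count: 2)
  Position 7: 'e' -> vowel (running count: 3)
Total vowels: 3

3


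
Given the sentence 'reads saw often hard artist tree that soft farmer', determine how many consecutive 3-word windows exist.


Word trigrams from [9] words:
  Trigram 1: (reads saw often)
  Trigram 2: (saw often hard)
  Trigram 3: (often hard artist)
  Trigram 4: (hard artist tree)
  Trigram 5: (artist tree that)
  Trigram 6: (tree that soft)
  Trigram 7: (that soft farmer)
Total word trigrams: 9 - 2 = 7

7


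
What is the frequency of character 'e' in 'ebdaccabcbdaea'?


Scanning 'ebdaccabcbdaea' for 'e':
  Position 0: 'e' -> MATCH (count: 1)
  Position 12: 'e' -> MATCH (count: 2)
Total occurrences of 'e': 2

2


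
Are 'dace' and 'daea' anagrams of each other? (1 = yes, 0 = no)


Sort characters of 'dace': 'acde'
Sort characters of 'daea': 'aade'
Sorted forms differ -> they are NOT anagrams
Result: 0

0


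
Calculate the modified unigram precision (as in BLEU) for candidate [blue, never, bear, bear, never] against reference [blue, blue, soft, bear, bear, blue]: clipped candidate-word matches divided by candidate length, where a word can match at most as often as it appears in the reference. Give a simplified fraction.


Reference word counts: {'bear': 2, 'blue': 3, 'soft': 1}
Checking each candidate word (with clipping):
  'blue' -> in reference (ref count 3, used 1/3) -> match (matches: 1)
  'never' -> not in reference -> no match (matches: 1)
  'bear' -> in reference (ref count 2, used 1/2) -> match (matches: 2)
  'bear' -> in reference (ref count 2, used 2/2) -> match (matches: 3)
  'never' -> not in reference -> no match (matches: 3)
Clipped matches: 3, Candidate length: 5
Precision = 3/5

3/5


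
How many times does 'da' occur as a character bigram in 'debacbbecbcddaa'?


Scanning 'debacbbecbcddaa' for bigram 'da':
  Position 0: 'de' -> no
  Position 1: 'eb' -> no
  Position 2: 'ba' -> no
  Position 3: 'ac' -> no
  Position 4: 'cb' -> no
  Position 5: 'bb' -> no
  Position 6: 'be' -> no
  Position 7: 'ec' -> no
  Position 8: 'cb' -> no
  Position 9: 'bc' -> no
  Position 10: 'cd' -> no
  Position 11: 'dd' -> no
  Position 12: 'da' -> MATCH
  Position 13: 'aa' -> no
Total matches: 1

1


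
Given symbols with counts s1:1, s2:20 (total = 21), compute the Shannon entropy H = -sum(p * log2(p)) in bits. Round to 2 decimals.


Computing entropy H = -sum(p_i * log2(p_i)):
  s1: p = 1/21 = 0.0476, -p*log2(p) = 0.2092
  s2: p = 20/21 = 0.9524, -p*log2(p) = 0.0670
H = sum of terms = 0.2762
Rounded to 2 decimals: 0.28

0.28


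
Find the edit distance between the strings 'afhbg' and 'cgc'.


Building DP table for s1='afhbg' (len 5) and s2='cgc' (len 3):
       c  g  c
    0  1  2  3
  a 1  1  2  3
  f 2  2  2  3
  h 3  3  3  3
  b 4  4  4  4
  g 5  5  4  5
Edit distance = dp[5][3] = 5

5


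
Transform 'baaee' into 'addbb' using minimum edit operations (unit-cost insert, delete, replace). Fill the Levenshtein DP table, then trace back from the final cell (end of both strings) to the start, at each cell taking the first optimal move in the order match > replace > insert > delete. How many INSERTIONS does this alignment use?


Edit distance = 5. Backtracking from cell (5, 5) with preference match > replace > insert > delete,
then listing the resulting alignment 'baaee' -> 'addbb' left to right:
  Step 1: replace b->a
  Step 2: replace a->d
  Step 3: replace a->d
  Step 4: replace e->b
  Step 5: replace e->b
Total insertions: 0

0


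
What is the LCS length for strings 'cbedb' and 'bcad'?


DP table for LCS of 'cbedb' and 'bcad':
       b  c  a  d
    0  0  0  0  0
  c 0  0  1  1  1
  b 0  1  1  1  1
  e 0  1  1  1  1
  d 0  1  1  1  2
  b 0  1  1  1  2
LCS: 'cd'
LCS length = 2

2


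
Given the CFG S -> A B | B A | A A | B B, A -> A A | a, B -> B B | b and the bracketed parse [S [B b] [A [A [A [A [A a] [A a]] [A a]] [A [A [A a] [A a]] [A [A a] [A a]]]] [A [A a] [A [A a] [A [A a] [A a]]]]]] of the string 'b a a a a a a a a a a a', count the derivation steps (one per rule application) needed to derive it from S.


Every bracketed nonterminal node [X ...] in the tree is produced by exactly one rule application.
Reading the tree off as a leftmost derivation:
  Step 1: S  =>  B A   (applied S -> B A)
  Step 2: B A  =>  b A   (applied B -> b)
  Step 3: b A  =>  b A A   (applied A -> A A)
  Step 4: b A A  =>  b A A A   (applied A -> A A)
  Step 5: b A A A  =>  b A A A A   (applied A -> A A)
  Step 6: b A A A A  =>  b A A A A A   (applied A -> A A)
  Step 7: b A A A A A  =>  b a A A A A   (applied A -> a)
  Step 8: b a A A A A  =>  b a a A A A   (applied A -> a)
  Step 9: b a a A A A  =>  b a a a A A   (applied A -> a)
  Step 10: b a a a A A  =>  b a a a A A A   (applied A -> A A)
  Step 11: b a a a A A A  =>  b a a a A A A A   (applied A -> A A)
  Step 12: b a a a A A A A  =>  b a a a a A A A   (applied A -> a)
  Step 13: b a a a a A A A  =>  b a a a a a A A   (applied A -> a)
  Step 14: b a a a a a A A  =>  b a a a a a A A A   (applied A -> A A)
  Step 15: b a a a a a A A A  =>  b a a a a a a A A   (applied A -> a)
  Step 16: b a a a a a a A A  =>  b a a a a a a a A   (applied A -> a)
  Step 17: b a a a a a a a A  =>  b a a a a a a a A A   (applied A -> A A)
  Step 18: b a a a a a a a A A  =>  b a a a a a a a a A   (applied A -> a)
  Step 19: b a a a a a a a a A  =>  b a a a a a a a a A A   (applied A -> A A)
  Step 20: b a a a a a a a a A A  =>  b a a a a a a a a a A   (applied A -> a)
  Step 21: b a a a a a a a a a A  =>  b a a a a a a a a a A A   (applied A -> A A)
  Step 22: b a a a a a a a a a A A  =>  b a a a a a a a a a a A   (applied A -> a)
  Step 23: b a a a a a a a a a a A  =>  b a a a a a a a a a a a   (applied A -> a)
Final yield: b a a a a a a a a a a a
Total rewrite steps: 23

23


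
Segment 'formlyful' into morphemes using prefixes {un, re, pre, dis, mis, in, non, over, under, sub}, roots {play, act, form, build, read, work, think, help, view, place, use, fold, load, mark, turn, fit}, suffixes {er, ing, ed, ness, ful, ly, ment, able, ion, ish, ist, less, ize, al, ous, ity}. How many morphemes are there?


Segmenting 'formlyful' against the inventory:
  'form' -> root (morpheme 1)
  'ly' -> suffix (morpheme 2)
  'ful' -> suffix (morpheme 3)
Total morphemes: 3

3


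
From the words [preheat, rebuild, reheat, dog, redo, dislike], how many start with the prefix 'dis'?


Checking each word for prefix 'dis':
  'preheat' -> no (count: 0)
  'rebuild' -> no (count: 0)
  'reheat' -> no (count: 0)
  'dog' -> no (count: 0)
  'redo' -> no (count: 0)
  'dislike' -> YES, starts with 'dis' (count: 1)
Total with prefix 'dis': 1

1


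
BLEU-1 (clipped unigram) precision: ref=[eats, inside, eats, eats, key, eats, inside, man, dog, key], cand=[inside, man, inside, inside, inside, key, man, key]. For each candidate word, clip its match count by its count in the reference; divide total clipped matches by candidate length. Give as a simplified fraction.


Reference word counts: {'dog': 1, 'eats': 4, 'inside': 2, 'key': 2, 'man': 1}
Checking each candidate word (with clipping):
  'inside' -> in reference (ref count 2, used 1/2) -> match (matches: 1)
  'man' -> in reference (ref count 1, used 1/1) -> match (matches: 2)
  'inside' -> in reference (ref count 2, used 2/2) -> match (matches: 3)
  'inside' -> ref count 2 already used up (2/2) -> clipped, no match (matches: 3)
  'inside' -> ref count 2 already used up (2/2) -> clipped, no match (matches: 3)
  'key' -> in reference (ref count 2, used 1/2) -> match (matches: 4)
  'man' -> ref count 1 already used up (1/1) -> clipped, no match (matches: 4)
  'key' -> in reference (ref count 2, used 2/2) -> match (matches: 5)
Clipped matches: 5, Candidate length: 8
Precision = 5/8

5/8


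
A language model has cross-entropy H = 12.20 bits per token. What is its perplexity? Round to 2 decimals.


Perplexity formula: PP = 2^H
H = 12.20
PP = 2^12.20
Decompose: 2^12.20 = 2^12 * 2^0.20
2^12 = 4096, 2^0.20 ~ 1.1486984
PP ~ 4096 * 1.1486984 = 4705.0686464
Rounded to 2 decimals: 4705.07

4705.07


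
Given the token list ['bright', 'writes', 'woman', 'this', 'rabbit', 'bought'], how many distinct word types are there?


Listing all tokens and tracking unique types:
  Token 1: 'bright' -> NEW (unique so far: 1)
  Token 2: 'writes' -> NEW (unique so far: 2)
  Token 3: 'woman' -> NEW (unique so far: 3)
  Token 4: 'this' -> NEW (unique so far: 4)
  Token 5: 'rabbit' -> NEW (unique so far: 5)
  Token 6: 'bought' -> NEW (unique so far: 6)
Unique types: ('bought', 'bright', 'rabbit', 'this', 'woman', 'writes')
Vocabulary size: 6

6


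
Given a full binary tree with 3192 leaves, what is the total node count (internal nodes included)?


Leaf nodes (terminals): 3192
Internal nodes = n - 1 = 3192 - 1 = 3191
Total = leaves + internal = 3192 + 3191 = 6383

6383


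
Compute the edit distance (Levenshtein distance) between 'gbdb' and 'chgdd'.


Building DP table for s1='gbdb' (len 4) and s2='chgdd' (len 5):
       c  h  g  d  d
    0  1  2  3  4  5
  g 1  1  2  2  3  4
  b 2  2  2  3  3  4
  d 3  3  3  3  3  3
  b 4  4  4  4  4  4
Edit distance = dp[4][5] = 4

4


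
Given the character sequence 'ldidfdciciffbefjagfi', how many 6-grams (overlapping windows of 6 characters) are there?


String 'ldidfdciciffbefjagfi' has length L = 20.
Number of overlapping n-grams = L - n + 1
Substituting: 20 - 6 + 1 = 15

15


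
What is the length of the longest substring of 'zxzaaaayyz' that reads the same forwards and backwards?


Scanning 'zxzaaaayyz' for palindromic substrings.
Substring at positions 3-6: 'aaaa'.
Check: reverse('aaaa') = 'aaaa' -> palindrome confirmed.
Neighbouring characters ('z' / 'y') break symmetry, so it cannot extend further.
No longer palindromic substring exists; longest length = 4

4


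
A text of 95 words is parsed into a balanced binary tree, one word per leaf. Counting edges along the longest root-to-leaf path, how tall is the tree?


In a balanced binary tree with n leaves the deepest leaf is ceil(log2(n)) edges below the root.
log2(95) = 6.5699
ceil(6.5699) = 7
height (edges) = 7

7


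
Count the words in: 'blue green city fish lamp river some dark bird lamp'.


Counting words by splitting on spaces:
  Word 1: 'blue'
  Word 2: 'green'
  Word 3: 'city'
  Word 4: 'fish'
  Word 5: 'lamp'
  Word 6: 'river'
  Word 7: 'some'
  Word 8: 'dark'
  Word 9: 'bird'
  Word 10: 'lamp'
Total words: 10

10


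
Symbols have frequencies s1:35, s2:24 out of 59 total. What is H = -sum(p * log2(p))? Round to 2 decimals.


Computing entropy H = -sum(p_i * log2(p_i)):
  s1: p = 35/59 = 0.5932, -p*log2(p) = 0.4469
  s2: p = 24/59 = 0.4068, -p*log2(p) = 0.5279
H = sum of terms = 0.9748
Rounded to 2 decimals: 0.97

0.97


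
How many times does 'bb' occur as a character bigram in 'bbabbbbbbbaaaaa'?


Scanning 'bbabbbbbbbaaaaa' for bigram 'bb':
  Position 0: 'bb' -> MATCH
  Position 1: 'ba' -> no
  Position 2: 'ab' -> no
  Position 3: 'bb' -> MATCH
  Position 4: 'bb' -> MATCH
  Position 5: 'bb' -> MATCH
  Position 6: 'bb' -> MATCH
  Position 7: 'bb' -> MATCH
  Position 8: 'bb' -> MATCH
  Position 9: 'ba' -> no
  Position 10: 'aa' -> no
  Position 11: 'aa' -> no
  Position 12: 'aa' -> no
  Position 13: 'aa' -> no
Total matches: 7

7


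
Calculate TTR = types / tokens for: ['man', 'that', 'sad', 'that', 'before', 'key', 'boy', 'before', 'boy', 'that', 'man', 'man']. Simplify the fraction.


Tokens: 12
Unique types: ('before', 'boy', 'key', 'man', 'sad', 'that') = 6
TTR = 6/12
Simplify: divide both by 6 -> 1/2
TTR = 1/2

1/2


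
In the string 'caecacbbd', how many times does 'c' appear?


Scanning 'caecacbbd' for 'c':
  Position 0: 'c' -> MATCH (count: 1)
  Position 3: 'c' -> MATCH (count: 2)
  Position 5: 'c' -> MATCH (count: 3)
Total occurrences of 'c': 3

3


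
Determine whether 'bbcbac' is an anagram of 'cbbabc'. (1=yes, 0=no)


Sort characters of 'bbcbac': 'abbbcc'
Sort characters of 'cbbabc': 'abbbcc'
Sorted forms match -> they ARE anagrams
Result: 1

1


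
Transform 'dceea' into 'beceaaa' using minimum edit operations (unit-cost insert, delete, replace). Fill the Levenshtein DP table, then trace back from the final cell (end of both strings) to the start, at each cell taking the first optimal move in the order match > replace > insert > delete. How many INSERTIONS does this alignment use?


Edit distance = 4. Backtracking from cell (5, 7) with preference match > replace > insert > delete,
then listing the resulting alignment 'dceea' -> 'beceaaa' left to right:
  Step 1: insert 'b' [insertion #1]
  Step 2: replace d->e
  Step 3: keep 'c'
  Step 4: keep 'e'
  Step 5: insert 'a' [insertion #2]
  Step 6: replace e->a
  Step 7: keep 'a'
Total insertions: 2

2


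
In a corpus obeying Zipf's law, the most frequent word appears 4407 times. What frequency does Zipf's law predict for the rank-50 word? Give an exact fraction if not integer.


Zipf's law: freq(rank) = f1 / rank
f1 = 4407, rank = 50
freq = 4407 / 50
GCD(4407, 50) = 1
Simplified: 4407/50

4407/50


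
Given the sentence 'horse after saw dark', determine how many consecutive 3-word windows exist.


Word trigrams from [4] words:
  Trigram 1: (horse after saw)
  Trigram 2: (after saw dark)
Total word trigrams: 4 - 2 = 2

2


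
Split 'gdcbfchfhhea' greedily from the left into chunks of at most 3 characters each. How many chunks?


'gdcbfchfhhea' has 12 characters.
Chunking with max size 3:
  Chunk 1: 'gdc' (positions 0-2)
  Chunk 2: 'bfc' (positions 3-5)
  Chunk 3: 'hfh' (positions 6-8)
  Chunk 4: 'hea' (positions 9-11)
Total chunks: ceil(12 / 3) = 4

4


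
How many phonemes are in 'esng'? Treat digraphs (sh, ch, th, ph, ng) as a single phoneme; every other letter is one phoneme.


Parsing 'esng' greedily, digraphs first:
  'e' -> vowel phoneme (phonemes so far: 1)
  's' -> consonant phoneme (phonemes so far: 2)
  'ng' -> digraph (1 consonant phoneme) (phonemes so far: 3)
Total phonemes: 3

3


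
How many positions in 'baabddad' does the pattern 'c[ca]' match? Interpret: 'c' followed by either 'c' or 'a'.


Pattern: c[ca] means 'c' followed by either 'c' or 'a'.
Scanning 'baabddad' position-by-position:
  Pos 0: window 'ba' -> no
  Pos 1: window 'aa' -> no
  Pos 2: window 'ab' -> no
  Pos 3: window 'bd' -> no
  Pos 4: window 'dd' -> no
  Pos 5: window 'da' -> no
  Pos 6: window 'ad' -> no
  Pos 7: window 'd' -> no
Total matches: 0

0


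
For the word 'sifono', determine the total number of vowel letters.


Scanning each character of 'sifono':
  Position 1: 's' -> consonant (running count: 0)
  Position 2: 'i' -> vowel (running count: 1)
  Position 3: 'f' -> consonant (running count: 1)
  Position 4: 'o' -> vowel (running count: 2)
  Position 5: 'n' -> consonant (running count: 2)
  Position 6: 'o' -> vowel (running count: 3)
Total vowels: 3

3


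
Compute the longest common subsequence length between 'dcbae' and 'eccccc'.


DP table for LCS of 'dcbae' and 'eccccc':
       e  c  c  c  c  c
    0  0  0  0  0  0  0
  d 0  0  0  0  0  0  0
  c 0  0  1  1  1  1  1
  b 0  0  1  1  1  1  1
  a 0  0  1  1  1  1  1
  e 0  1  1  1  1  1  1
LCS: 'c'
LCS length = 1

1


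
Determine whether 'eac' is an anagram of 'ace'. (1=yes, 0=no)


Sort characters of 'eac': 'ace'
Sort characters of 'ace': 'ace'
Sorted forms match -> they ARE anagrams
Result: 1

1


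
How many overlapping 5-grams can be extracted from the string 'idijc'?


String 'idijc' has length L = 5.
Number of overlapping n-grams = L - n + 1
Substituting: 5 - 5 + 1 = 1

1


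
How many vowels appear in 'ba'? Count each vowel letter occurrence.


Scanning each character of 'ba':
  Position 1: 'b' -> consonant (running count: 0)
  Position 2: 'a' -> vowel (running count: 1)
Total vowels: 1

1


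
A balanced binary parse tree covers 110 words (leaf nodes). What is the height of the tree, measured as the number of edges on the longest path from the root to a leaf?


In a balanced binary tree with n leaves the deepest leaf is ceil(log2(n)) edges below the root.
log2(110) = 6.7814
ceil(6.7814) = 7
height (edges) = 7

7


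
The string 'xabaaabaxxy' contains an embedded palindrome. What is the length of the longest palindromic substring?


Scanning 'xabaaabaxxy' for palindromic substrings.
Substring at positions 0-8: 'xabaaabax'.
Check: reverse('xabaaabax') = 'xabaaabax' -> palindrome confirmed.
Neighbouring characters ('-' / 'x') break symmetry, so it cannot extend further.
No longer palindromic substring exists; longest length = 9

9


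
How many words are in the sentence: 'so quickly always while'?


Counting words by splitting on spaces:
  Word 1: 'so'
  Word 2: 'quickly'
  Word 3: 'always'
  Word 4: 'while'
Total words: 4

4


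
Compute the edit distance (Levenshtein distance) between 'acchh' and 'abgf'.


Building DP table for s1='acchh' (len 5) and s2='abgf' (len 4):
       a  b  g  f
    0  1  2  3  4
  a 1  0  1  2  3
  c 2  1  1  2  3
  c 3  2  2  2  3
  h 4  3  3  3  3
  h 5  4  4  4  4
Edit distance = dp[5][4] = 4

4


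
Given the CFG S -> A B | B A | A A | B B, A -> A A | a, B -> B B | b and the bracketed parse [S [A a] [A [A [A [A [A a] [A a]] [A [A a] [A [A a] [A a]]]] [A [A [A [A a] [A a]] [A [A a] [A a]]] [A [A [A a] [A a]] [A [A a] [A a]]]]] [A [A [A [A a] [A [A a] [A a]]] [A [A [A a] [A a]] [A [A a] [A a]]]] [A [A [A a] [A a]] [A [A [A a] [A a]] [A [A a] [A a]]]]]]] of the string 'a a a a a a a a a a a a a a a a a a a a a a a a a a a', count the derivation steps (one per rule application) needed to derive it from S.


Every bracketed nonterminal node [X ...] in the tree is produced by exactly one rule application.
Reading the tree off as a leftmost derivation:
  Step 1: S  =>  A A   (applied S -> A A)
  Step 2: A A  =>  a A   (applied A -> a)
  Step 3: a A  =>  a A A   (applied A -> A A)
  Step 4: a A A  =>  a A A A   (applied A -> A A)
  Step 5: a A A A  =>  a A A A A   (applied A -> A A)
  Step 6: a A A A A  =>  a A A A A A   (applied A -> A A)
  Step 7: a A A A A A  =>  a a A A A A   (applied A -> a)
  Step 8: a a A A A A  =>  a a a A A A   (applied A -> a)
  Step 9: a a a A A A  =>  a a a A A A A   (applied A -> A A)
  Step 10: a a a A A A A  =>  a a a a A A A   (applied A -> a)
  Step 11: a a a a A A A  =>  a a a a A A A A   (applied A -> A A)
  Step 12: a a a a A A A A  =>  a a a a a A A A   (applied A -> a)
  Step 13: a a a a a A A A  =>  a a a a a a A A   (applied A -> a)
  Step 14: a a a a a a A A  =>  a a a a a a A A A   (applied A -> A A)
  Step 15: a a a a a a A A A  =>  a a a a a a A A A A   (applied A -> A A)
  Step 16: a a a a a a A A A A  =>  a a a a a a A A A A A   (applied A -> A A)
  Step 17: a a a a a a A A A A A  =>  a a a a a a a A A A A   (applied A -> a)
  Step 18: a a a a a a a A A A A  =>  a a a a a a a a A A A   (applied A -> a)
  Step 19: a a a a a a a a A A A  =>  a a a a a a a a A A A A   (applied A -> A A)
  Step 20: a a a a a a a a A A A A  =>  a a a a a a a a a A A A   (applied A -> a)
  Step 21: a a a a a a a a a A A A  =>  a a a a a a a a a a A A   (applied A -> a)
  Step 22: a a a a a a a a a a A A  =>  a a a a a a a a a a A A A   (applied A -> A A)
  Step 23: a a a a a a a a a a A A A  =>  a a a a a a a a a a A A A A   (applied A -> A A)
  Step 24: a a a a a a a a a a A A A A  =>  a a a a a a a a a a a A A A   (applied A -> a)
  Step 25: a a a a a a a a a a a A A A  =>  a a a a a a a a a a a a A A   (applied A -> a)
  Step 26: a a a a a a a a a a a a A A  =>  a a a a a a a a a a a a A A A   (applied A -> A A)
  Step 27: a a a a a a a a a a a a A A A  =>  a a a a a a a a a a a a a A A   (applied A -> a)
  Step 28: a a a a a a a a a a a a a A A  =>  a a a a a a a a a a a a a a A   (applied A -> a)
  Step 29: a a a a a a a a a a a a a a A  =>  a a a a a a a a a a a a a a A A   (applied A -> A A)
  Step 30: a a a a a a a a a a a a a a A A  =>  a a a a a a a a a a a a a a A A A   (applied A -> A A)
  Step 31: a a a a a a a a a a a a a a A A A  =>  a a a a a a a a a a a a a a A A A A   (applied A -> A A)
  Step 32: a a a a a a a a a a a a a a A A A A  =>  a a a a a a a a a a a a a a a A A A   (applied A -> a)
  Step 33: a a a a a a a a a a a a a a a A A A  =>  a a a a a a a a a a a a a a a A A A A   (applied A -> A A)
  Step 34: a a a a a a a a a a a a a a a A A A A  =>  a a a a a a a a a a a a a a a a A A A   (applied A -> a)
  Step 35: a a a a a a a a a a a a a a a a A A A  =>  a a a a a a a a a a a a a a a a a A A   (applied A -> a)
  Step 36: a a a a a a a a a a a a a a a a a A A  =>  a a a a a a a a a a a a a a a a a A A A   (applied A -> A A)
  Step 37: a a a a a a a a a a a a a a a a a A A A  =>  a a a a a a a a a a a a a a a a a A A A A   (applied A -> A A)
  Step 38: a a a a a a a a a a a a a a a a a A A A A  =>  a a a a a a a a a a a a a a a a a a A A A   (applied A -> a)
  Step 39: a a a a a a a a a a a a a a a a a a A A A  =>  a a a a a a a a a a a a a a a a a a a A A   (applied A -> a)
  Step 40: a a a a a a a a a a a a a a a a a a a A A  =>  a a a a a a a a a a a a a a a a a a a A A A   (applied A -> A A)
  Step 41: a a a a a a a a a a a a a a a a a a a A A A  =>  a a a a a a a a a a a a a a a a a a a a A A   (applied A -> a)
  Step 42: a a a a a a a a a a a a a a a a a a a a A A  =>  a a a a a a a a a a a a a a a a a a a a a A   (applied A -> a)
  Step 43: a a a a a a a a a a a a a a a a a a a a a A  =>  a a a a a a a a a a a a a a a a a a a a a A A   (applied A -> A A)
  Step 44: a a a a a a a a a a a a a a a a a a a a a A A  =>  a a a a a a a a a a a a a a a a a a a a a A A A   (applied A -> A A)
  Step 45: a a a a a a a a a a a a a a a a a a a a a A A A  =>  a a a a a a a a a a a a a a a a a a a a a a A A   (applied A -> a)
  Step 46: a a a a a a a a a a a a a a a a a a a a a a A A  =>  a a a a a a a a a a a a a a a a a a a a a a a A   (applied A -> a)
  Step 47: a a a a a a a a a a a a a a a a a a a a a a a A  =>  a a a a a a a a a a a a a a a a a a a a a a a A A   (applied A -> A A)
  Step 48: a a a a a a a a a a a a a a a a a a a a a a a A A  =>  a a a a a a a a a a a a a a a a a a a a a a a A A A   (applied A -> A A)
  Step 49: a a a a a a a a a a a a a a a a a a a a a a a A A A  =>  a a a a a a a a a a a a a a a a a a a a a a a a A A   (applied A -> a)
  Step 50: a a a a a a a a a a a a a a a a a a a a a a a a A A  =>  a a a a a a a a a a a a a a a a a a a a a a a a a A   (applied A -> a)
  Step 51: a a a a a a a a a a a a a a a a a a a a a a a a a A  =>  a a a a a a a a a a a a a a a a a a a a a a a a a A A   (applied A -> A A)
  Step 52: a a a a a a a a a a a a a a a a a a a a a a a a a A A  =>  a a a a a a a a a a a a a a a a a a a a a a a a a a A   (applied A -> a)
  Step 53: a a a a a a a a a a a a a a a a a a a a a a a a a a A  =>  a a a a a a a a a a a a a a a a a a a a a a a a a a a   (applied A -> a)
Final yield: a a a a a a a a a a a a a a a a a a a a a a a a a a a
Total rewrite steps: 53

53


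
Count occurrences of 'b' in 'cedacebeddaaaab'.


Scanning 'cedacebeddaaaab' for 'b':
  Position 6: 'b' -> MATCH (count: 1)
  Position 14: 'b' -> MATCH (count: 2)
Total occurrences of 'b': 2

2


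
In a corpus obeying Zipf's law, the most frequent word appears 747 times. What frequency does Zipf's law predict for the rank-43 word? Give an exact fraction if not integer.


Zipf's law: freq(rank) = f1 / rank
f1 = 747, rank = 43
freq = 747 / 43
GCD(747, 43) = 1
Simplified: 747/43

747/43


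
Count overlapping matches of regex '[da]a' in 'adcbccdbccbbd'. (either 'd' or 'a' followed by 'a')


Pattern: [da]a means either 'd' or 'a' followed by 'a'.
Scanning 'adcbccdbccbbd' position-by-position:
  Pos 0: window 'ad' -> no
  Pos 1: window 'dc' -> no
  Pos 2: window 'cb' -> no
  Pos 3: window 'bc' -> no
  Pos 4: window 'cc' -> no
  Pos 5: window 'cd' -> no
  Pos 6: window 'db' -> no
  Pos 7: window 'bc' -> no
  Pos 8: window 'cc' -> no
  Pos 9: window 'cb' -> no
  Pos 10: window 'bb' -> no
  Pos 11: window 'bd' -> no
  Pos 12: window 'd' -> no
Total matches: 0

0


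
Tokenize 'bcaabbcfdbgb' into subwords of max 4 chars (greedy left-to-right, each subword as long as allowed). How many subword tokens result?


'bcaabbcfdbgb' has 12 characters.
Chunking with max size 4:
  Chunk 1: 'bcaa' (positions 0-3)
  Chunk 2: 'bbcf' (positions 4-7)
  Chunk 3: 'dbgb' (positions 8-11)
Total chunks: ceil(12 / 4) = 3

3
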